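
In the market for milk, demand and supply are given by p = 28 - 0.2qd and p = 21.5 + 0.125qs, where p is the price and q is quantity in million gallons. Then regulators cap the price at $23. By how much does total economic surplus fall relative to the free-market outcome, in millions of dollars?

10.4

Rearranging demand gives qd = 140 - 5p; rearranging supply gives qs = 8p - 172. In a free market, 140 - 5p = 8p - 172 gives the equilibrium p* = 24, q* = 20.
The ceiling of 23 is below the equilibrium price 24, so it binds.
At p = 23: qd = 140 - 5·23 = 25 and qs = 8·23 - 172 = 12.
Quantity traded falls to 12. At q = 12 the demand price is (140 - 12)/5 = 25.6 and the supply price is (172 + 12)/8 = 23.
Deadweight loss = ½ · (25.6 - 23) · (20 - 12) = ½ · 2.6 · 8 = 10.4.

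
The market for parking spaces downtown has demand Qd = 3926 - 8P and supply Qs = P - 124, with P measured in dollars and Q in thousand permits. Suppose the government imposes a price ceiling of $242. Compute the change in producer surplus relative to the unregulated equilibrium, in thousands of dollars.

-46176

In a free market, 3926 - 8P = P - 124 gives the equilibrium P* = 450, Q* = 326.
The ceiling of 242 is below the equilibrium price 450, so it binds.
At P = 242: Qd = 3926 - 8·242 = 1990 and Qs = 242 - 124 = 118.
Producer surplus without the control is ½ · (450 - 124) · 326 = 53138.
With the ceiling, producers sell 118 units at 242, so PS = ½ · (242 - 124) · 118 = 6962.
Change in producer surplus = 6962 - 53138 = -46176.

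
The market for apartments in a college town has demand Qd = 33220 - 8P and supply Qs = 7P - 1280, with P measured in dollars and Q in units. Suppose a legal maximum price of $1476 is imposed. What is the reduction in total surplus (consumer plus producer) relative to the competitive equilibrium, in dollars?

Equilibrium: 33220 - 8P = 7P - 1280, so 34500 = 15P and P* = 2300, Q* = 14820.
Because the ceiling (1476) lies below the market-clearing price, it is binding.
At P = 1476: Qd = 33220 - 8·1476 = 21412 and Qs = 7·1476 - 1280 = 9052.
Quantity traded falls to 9052. At Q = 9052 the demand price is (33220 - 9052)/8 = 3021 and the supply price is (1280 + 9052)/7 = 1476.
Deadweight loss = ½ · (3021 - 1476) · (14820 - 9052) = ½ · 1545 · 5768 = 4455780.

4455780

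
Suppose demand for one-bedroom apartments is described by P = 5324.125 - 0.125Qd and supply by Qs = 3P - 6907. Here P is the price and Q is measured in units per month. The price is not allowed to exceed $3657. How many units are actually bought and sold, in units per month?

Rearranging demand gives Qd = 42593 - 8P. Setting quantity demanded equal to quantity supplied, 42593 - 8P = 3P - 6907, gives P* = 4500 and Q* = 6593.
Because the ceiling (3657) lies below the market-clearing price, it is binding.
At P = 3657: Qd = 42593 - 8·3657 = 13337 and Qs = 3·3657 - 6907 = 4064.
The quantity actually transacted is the short side, supply: 4064.

4064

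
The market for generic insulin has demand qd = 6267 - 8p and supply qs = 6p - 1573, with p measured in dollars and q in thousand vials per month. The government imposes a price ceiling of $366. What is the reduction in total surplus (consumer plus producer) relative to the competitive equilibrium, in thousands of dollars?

Without the control the market clears where 6267 - 8p = 6p - 1573, i.e. p* = 560 and q* = 1787.
Since 366 < 560, the ceiling is binding.
At p = 366: qd = 6267 - 8·366 = 3339 and qs = 6·366 - 1573 = 623.
Quantity traded falls to 623. At q = 623 the demand price is (6267 - 623)/8 = 705.5 and the supply price is (1573 + 623)/6 = 366.
Deadweight loss = ½ · (705.5 - 366) · (1787 - 623) = ½ · 339.5 · 1164 = 197589.

197589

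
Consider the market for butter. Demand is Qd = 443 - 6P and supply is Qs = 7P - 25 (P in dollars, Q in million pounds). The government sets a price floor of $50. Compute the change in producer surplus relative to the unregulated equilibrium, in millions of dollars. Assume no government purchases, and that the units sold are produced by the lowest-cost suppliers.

In a free market, 443 - 6P = 7P - 25 gives the equilibrium P* = 36, Q* = 227.
Because the floor (50) lies above the market-clearing price, it is binding.
At P = 50: Qd = 443 - 6·50 = 143 and Qs = 7·50 - 25 = 325.
Producer surplus without the control is ½ · (36 - 25/7) · 227 = 51529/14.
With the floor, 143 units are sold at 50. The supply price at Q = 143 is 24, so PS = ½ · [(50 - 25/7) + (50 - 24)] · 143 = 72501/14.
Change in producer surplus = 72501/14 - 51529/14 = 1498.

1498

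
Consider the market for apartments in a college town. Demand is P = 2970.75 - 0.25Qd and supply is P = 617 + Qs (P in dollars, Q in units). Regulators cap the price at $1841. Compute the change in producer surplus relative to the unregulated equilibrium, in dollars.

-1023756.5

Rearranging demand gives Qd = 11883 - 4P; rearranging supply gives Qs = P - 617. Without the control the market clears where 11883 - 4P = P - 617, i.e. P* = 2500 and Q* = 1883.
Because the ceiling (1841) lies below the market-clearing price, it is binding.
At P = 1841: Qd = 11883 - 4·1841 = 4519 and Qs = 1841 - 617 = 1224.
Producer surplus without the control is ½ · (2500 - 617) · 1883 = 1772844.5.
With the ceiling, producers sell 1224 units at 1841, so PS = ½ · (1841 - 617) · 1224 = 749088.
Change in producer surplus = 749088 - 1772844.5 = -1023756.5.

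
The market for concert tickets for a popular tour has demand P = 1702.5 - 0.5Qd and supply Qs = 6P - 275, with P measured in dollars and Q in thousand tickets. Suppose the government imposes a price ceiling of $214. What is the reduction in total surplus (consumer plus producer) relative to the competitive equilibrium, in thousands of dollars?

726192

Rearranging demand gives Qd = 3405 - 2P. Equilibrium: 3405 - 2P = 6P - 275, so 3680 = 8P and P* = 460, Q* = 2485.
Because the ceiling (214) lies below the market-clearing price, it is binding.
At P = 214: Qd = 3405 - 2·214 = 2977 and Qs = 6·214 - 275 = 1009.
Quantity traded falls to 1009. At Q = 1009 the demand price is (3405 - 1009)/2 = 1198 and the supply price is (275 + 1009)/6 = 214.
Deadweight loss = ½ · (1198 - 214) · (2485 - 1009) = ½ · 984 · 1476 = 726192.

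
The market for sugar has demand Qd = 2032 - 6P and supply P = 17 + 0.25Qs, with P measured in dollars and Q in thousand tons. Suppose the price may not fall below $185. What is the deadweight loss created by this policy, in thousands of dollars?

Rearranging supply gives Qs = 4P - 68. Equilibrium: 2032 - 6P = 4P - 68, so 2100 = 10P and P* = 210, Q* = 772.
Since 185 is below P* = 210, the floor does not bind and the free-market outcome prevails.
Since the control does not bind, no trades are prevented and deadweight loss is zero.

0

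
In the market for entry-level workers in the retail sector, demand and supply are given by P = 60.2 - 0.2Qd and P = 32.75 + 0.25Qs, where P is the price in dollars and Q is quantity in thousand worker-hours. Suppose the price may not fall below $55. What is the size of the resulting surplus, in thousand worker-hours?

63

Rearranging demand gives Qd = 301 - 5P; rearranging supply gives Qs = 4P - 131. Setting quantity demanded equal to quantity supplied, 301 - 5P = 4P - 131, gives P* = 48 and Q* = 61.
Because the floor (55) lies above the market-clearing price, it is binding.
At P = 55: Qd = 301 - 5·55 = 26 and Qs = 4·55 - 131 = 89.
Surplus = Qs - Qd = 89 - 26 = 63.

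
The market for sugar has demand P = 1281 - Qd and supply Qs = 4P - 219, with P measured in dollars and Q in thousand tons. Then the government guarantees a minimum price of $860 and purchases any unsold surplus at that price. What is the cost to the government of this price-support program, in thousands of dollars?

2408000

Rearranging demand gives Qd = 1281 - P. Equilibrium: 1281 - P = 4P - 219, so 1500 = 5P and P* = 300, Q* = 981.
Since 860 > 300, the floor is binding.
At P = 860: Qd = 1281 - 860 = 421 and Qs = 4·860 - 219 = 3221.
Surplus = Qs - Qd = 2800.
Government expenditure = surplus × support price = 2800 × 860 = 2408000.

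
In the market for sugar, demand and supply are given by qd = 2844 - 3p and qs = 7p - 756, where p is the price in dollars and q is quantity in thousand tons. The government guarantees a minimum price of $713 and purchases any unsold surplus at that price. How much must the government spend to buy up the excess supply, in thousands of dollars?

Equilibrium: 2844 - 3p = 7p - 756, so 3600 = 10p and p* = 360, q* = 1764.
Because the floor (713) lies above the market-clearing price, it is binding.
At p = 713: qd = 2844 - 3·713 = 705 and qs = 7·713 - 756 = 4235.
Surplus = qs - qd = 3530.
Government expenditure = surplus × support price = 3530 × 713 = 2516890.

2516890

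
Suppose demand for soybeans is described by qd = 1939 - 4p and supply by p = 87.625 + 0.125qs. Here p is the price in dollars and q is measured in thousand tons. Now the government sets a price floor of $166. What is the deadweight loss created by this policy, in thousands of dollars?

0

Rearranging supply gives qs = 8p - 701. In a free market, 1939 - 4p = 8p - 701 gives the equilibrium p* = 220, q* = 1059.
The floor of 166 is below the equilibrium price 220, so it is not binding; the market clears at p* = 220, q* = 1059.
Since the control does not bind, no trades are prevented and deadweight loss is zero.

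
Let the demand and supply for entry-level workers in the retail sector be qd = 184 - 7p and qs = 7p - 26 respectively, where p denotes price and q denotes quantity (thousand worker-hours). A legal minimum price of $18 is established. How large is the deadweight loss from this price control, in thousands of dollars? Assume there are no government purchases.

63

Setting quantity demanded equal to quantity supplied, 184 - 7p = 7p - 26, gives p* = 15 and q* = 79.
The floor of 18 is above the equilibrium price 15, so it binds.
At p = 18: qd = 184 - 7·18 = 58 and qs = 7·18 - 26 = 100.
Quantity traded falls to 58. At q = 58 the demand price is (184 - 58)/7 = 18 and the supply price is (26 + 58)/7 = 12.
Deadweight loss = ½ · (18 - 12) · (79 - 58) = ½ · 6 · 21 = 63.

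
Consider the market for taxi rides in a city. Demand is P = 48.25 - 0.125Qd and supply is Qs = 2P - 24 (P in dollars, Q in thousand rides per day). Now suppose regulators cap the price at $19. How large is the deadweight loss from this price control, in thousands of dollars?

605

Rearranging demand gives Qd = 386 - 8P. Without the control the market clears where 386 - 8P = 2P - 24, i.e. P* = 41 and Q* = 58.
Because the ceiling (19) lies below the market-clearing price, it is binding.
At P = 19: Qd = 386 - 8·19 = 234 and Qs = 2·19 - 24 = 14.
Quantity traded falls to 14. At Q = 14 the demand price is (386 - 14)/8 = 46.5 and the supply price is (24 + 14)/2 = 19.
Deadweight loss = ½ · (46.5 - 19) · (58 - 14) = ½ · 27.5 · 44 = 605.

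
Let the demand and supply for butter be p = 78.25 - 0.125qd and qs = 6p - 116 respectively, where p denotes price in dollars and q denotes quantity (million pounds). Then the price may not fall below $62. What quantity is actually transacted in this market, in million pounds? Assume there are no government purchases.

130

Rearranging demand gives qd = 626 - 8p. Without the control the market clears where 626 - 8p = 6p - 116, i.e. p* = 53 and q* = 202.
The floor of 62 is above the equilibrium price 53, so it binds.
At p = 62: qd = 626 - 8·62 = 130 and qs = 6·62 - 116 = 256.
The quantity actually transacted is the short side, demand: 130.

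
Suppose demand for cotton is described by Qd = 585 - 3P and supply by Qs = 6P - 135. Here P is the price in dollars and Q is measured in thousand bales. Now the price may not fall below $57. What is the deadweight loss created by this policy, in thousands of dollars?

0

Setting quantity demanded equal to quantity supplied, 585 - 3P = 6P - 135, gives P* = 80 and Q* = 345.
The floor of 57 is below the equilibrium price 80, so it is not binding; the market clears at P* = 80, Q* = 345.
Since the control does not bind, no trades are prevented and deadweight loss is zero.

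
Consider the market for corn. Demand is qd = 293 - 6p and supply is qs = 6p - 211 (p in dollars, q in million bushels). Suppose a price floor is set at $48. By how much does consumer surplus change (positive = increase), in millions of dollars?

-138

Without the control the market clears where 293 - 6p = 6p - 211, i.e. p* = 42 and q* = 41.
The floor of 48 is above the equilibrium price 42, so it binds.
At p = 48: qd = 293 - 6·48 = 5 and qs = 6·48 - 211 = 77.
Consumer surplus without the control is ½ · (293/6 - 42) · 41 = 1681/12.
With the floor, consumers buy 5 units at 48, so CS = ½ · (293/6 - 48) · 5 = 25/12.
Change in consumer surplus = 25/12 - 1681/12 = -138.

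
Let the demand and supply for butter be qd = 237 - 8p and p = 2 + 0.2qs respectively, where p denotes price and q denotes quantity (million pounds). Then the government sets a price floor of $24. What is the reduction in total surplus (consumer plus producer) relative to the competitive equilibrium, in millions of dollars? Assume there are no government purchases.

260

Rearranging supply gives qs = 5p - 10. Equilibrium: 237 - 8p = 5p - 10, so 247 = 13p and p* = 19, q* = 85.
Because the floor (24) lies above the market-clearing price, it is binding.
At p = 24: qd = 237 - 8·24 = 45 and qs = 5·24 - 10 = 110.
Quantity traded falls to 45. At q = 45 the demand price is (237 - 45)/8 = 24 and the supply price is (10 + 45)/5 = 11.
Deadweight loss = ½ · (24 - 11) · (85 - 45) = ½ · 13 · 40 = 260.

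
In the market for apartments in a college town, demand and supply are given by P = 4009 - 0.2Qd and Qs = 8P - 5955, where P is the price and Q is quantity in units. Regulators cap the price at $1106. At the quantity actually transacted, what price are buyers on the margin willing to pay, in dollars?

Rearranging demand gives Qd = 20045 - 5P. Without the control the market clears where 20045 - 5P = 8P - 5955, i.e. P* = 2000 and Q* = 10045.
The ceiling of 1106 is below the equilibrium price 2000, so it binds.
At P = 1106: Qd = 20045 - 5·1106 = 14515 and Qs = 8·1106 - 5955 = 2893.
Only 2893 units reach the market. On the demand curve, the marginal buyer's willingness to pay at Q = 2893 is (20045 - 2893)/5 = 3430.4.

3430.4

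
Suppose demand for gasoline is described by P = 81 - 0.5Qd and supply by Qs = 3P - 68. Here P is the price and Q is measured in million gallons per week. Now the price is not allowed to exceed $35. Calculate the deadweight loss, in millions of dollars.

Rearranging demand gives Qd = 162 - 2P. Without the control the market clears where 162 - 2P = 3P - 68, i.e. P* = 46 and Q* = 70.
Since 35 < 46, the ceiling is binding.
At P = 35: Qd = 162 - 2·35 = 92 and Qs = 3·35 - 68 = 37.
Quantity traded falls to 37. At Q = 37 the demand price is (162 - 37)/2 = 62.5 and the supply price is (68 + 37)/3 = 35.
Deadweight loss = ½ · (62.5 - 35) · (70 - 37) = ½ · 27.5 · 33 = 453.75.

453.75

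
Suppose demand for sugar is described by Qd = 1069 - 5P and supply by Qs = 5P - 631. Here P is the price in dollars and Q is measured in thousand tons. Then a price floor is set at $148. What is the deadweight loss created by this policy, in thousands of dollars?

Without the control the market clears where 1069 - 5P = 5P - 631, i.e. P* = 170 and Q* = 219.
Since 148 is below P* = 170, the floor does not bind and the free-market outcome prevails.
Since the control does not bind, no trades are prevented and deadweight loss is zero.

0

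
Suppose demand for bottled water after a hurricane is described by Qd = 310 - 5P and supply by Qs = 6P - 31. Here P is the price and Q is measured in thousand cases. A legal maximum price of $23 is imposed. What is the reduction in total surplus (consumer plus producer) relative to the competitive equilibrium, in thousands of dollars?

In a free market, 310 - 5P = 6P - 31 gives the equilibrium P* = 31, Q* = 155.
Because the ceiling (23) lies below the market-clearing price, it is binding.
At P = 23: Qd = 310 - 5·23 = 195 and Qs = 6·23 - 31 = 107.
Quantity traded falls to 107. At Q = 107 the demand price is (310 - 107)/5 = 40.6 and the supply price is (31 + 107)/6 = 23.
Deadweight loss = ½ · (40.6 - 23) · (155 - 107) = ½ · 17.6 · 48 = 422.4.

422.4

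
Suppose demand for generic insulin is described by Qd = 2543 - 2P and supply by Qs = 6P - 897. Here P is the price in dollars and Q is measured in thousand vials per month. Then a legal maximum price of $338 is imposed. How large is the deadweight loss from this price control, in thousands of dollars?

Equilibrium: 2543 - 2P = 6P - 897, so 3440 = 8P and P* = 430, Q* = 1683.
The ceiling of 338 is below the equilibrium price 430, so it binds.
At P = 338: Qd = 2543 - 2·338 = 1867 and Qs = 6·338 - 897 = 1131.
Quantity traded falls to 1131. At Q = 1131 the demand price is (2543 - 1131)/2 = 706 and the supply price is (897 + 1131)/6 = 338.
Deadweight loss = ½ · (706 - 338) · (1683 - 1131) = ½ · 368 · 552 = 101568.

101568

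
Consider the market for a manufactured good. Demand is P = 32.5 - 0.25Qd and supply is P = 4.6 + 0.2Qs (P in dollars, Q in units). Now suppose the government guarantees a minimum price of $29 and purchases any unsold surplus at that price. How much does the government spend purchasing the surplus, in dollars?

Rearranging demand gives Qd = 130 - 4P; rearranging supply gives Qs = 5P - 23. Without the control the market clears where 130 - 4P = 5P - 23, i.e. P* = 17 and Q* = 62.
Because the floor (29) lies above the market-clearing price, it is binding.
At P = 29: Qd = 130 - 4·29 = 14 and Qs = 5·29 - 23 = 122.
Surplus = Qs - Qd = 108.
Government expenditure = surplus × support price = 108 × 29 = 3132.

3132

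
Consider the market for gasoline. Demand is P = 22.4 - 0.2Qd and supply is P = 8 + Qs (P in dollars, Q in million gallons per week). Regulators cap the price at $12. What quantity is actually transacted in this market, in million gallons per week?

4

Rearranging demand gives Qd = 112 - 5P; rearranging supply gives Qs = P - 8. Setting quantity demanded equal to quantity supplied, 112 - 5P = P - 8, gives P* = 20 and Q* = 12.
Because the ceiling (12) lies below the market-clearing price, it is binding.
At P = 12: Qd = 112 - 5·12 = 52 and Qs = 12 - 8 = 4.
The quantity actually transacted is the short side, supply: 4.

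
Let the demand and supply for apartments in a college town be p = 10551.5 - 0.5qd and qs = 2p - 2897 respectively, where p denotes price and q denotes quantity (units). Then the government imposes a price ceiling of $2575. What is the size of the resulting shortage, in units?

Rearranging demand gives qd = 21103 - 2p. Setting quantity demanded equal to quantity supplied, 21103 - 2p = 2p - 2897, gives p* = 6000 and q* = 9103.
Because the ceiling (2575) lies below the market-clearing price, it is binding.
At p = 2575: qd = 21103 - 2·2575 = 15953 and qs = 2·2575 - 2897 = 2253.
Shortage = qd - qs = 15953 - 2253 = 13700.

13700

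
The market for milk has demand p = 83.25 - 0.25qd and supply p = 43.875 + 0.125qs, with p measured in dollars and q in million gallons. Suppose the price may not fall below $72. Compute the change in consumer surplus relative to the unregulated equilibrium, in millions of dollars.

-1125

Rearranging demand gives qd = 333 - 4p; rearranging supply gives qs = 8p - 351. Equilibrium: 333 - 4p = 8p - 351, so 684 = 12p and p* = 57, q* = 105.
Because the floor (72) lies above the market-clearing price, it is binding.
At p = 72: qd = 333 - 4·72 = 45 and qs = 8·72 - 351 = 225.
Consumer surplus without the control is ½ · (83.25 - 57) · 105 = 1378.125.
With the floor, consumers buy 45 units at 72, so CS = ½ · (83.25 - 72) · 45 = 253.125.
Change in consumer surplus = 253.125 - 1378.125 = -1125.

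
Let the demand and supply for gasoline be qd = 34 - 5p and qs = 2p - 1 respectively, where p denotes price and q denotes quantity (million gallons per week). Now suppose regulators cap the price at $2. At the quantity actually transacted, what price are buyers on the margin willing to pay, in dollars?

Equilibrium: 34 - 5p = 2p - 1, so 35 = 7p and p* = 5, q* = 9.
Because the ceiling (2) lies below the market-clearing price, it is binding.
At p = 2: qd = 34 - 5·2 = 24 and qs = 2·2 - 1 = 3.
Only 3 units reach the market. On the demand curve, the marginal buyer's willingness to pay at q = 3 is (34 - 3)/5 = 6.2.

6.2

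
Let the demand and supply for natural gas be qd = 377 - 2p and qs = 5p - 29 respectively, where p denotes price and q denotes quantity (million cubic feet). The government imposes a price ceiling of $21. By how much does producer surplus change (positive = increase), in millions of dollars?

-6234.5

Setting quantity demanded equal to quantity supplied, 377 - 2p = 5p - 29, gives p* = 58 and q* = 261.
The ceiling of 21 is below the equilibrium price 58, so it binds.
At p = 21: qd = 377 - 2·21 = 335 and qs = 5·21 - 29 = 76.
Producer surplus without the control is ½ · (58 - 5.8) · 261 = 6812.1.
With the ceiling, producers sell 76 units at 21, so PS = ½ · (21 - 5.8) · 76 = 577.6.
Change in producer surplus = 577.6 - 6812.1 = -6234.5.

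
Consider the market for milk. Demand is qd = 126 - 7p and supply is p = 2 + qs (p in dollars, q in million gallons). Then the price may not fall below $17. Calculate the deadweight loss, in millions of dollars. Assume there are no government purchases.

Rearranging supply gives qs = p - 2. Setting quantity demanded equal to quantity supplied, 126 - 7p = p - 2, gives p* = 16 and q* = 14.
The floor of 17 is above the equilibrium price 16, so it binds.
At p = 17: qd = 126 - 7·17 = 7 and qs = 17 - 2 = 15.
Quantity traded falls to 7. At q = 7 the demand price is (126 - 7)/7 = 17 and the supply price is 2 + 7 = 9.
Deadweight loss = ½ · (17 - 9) · (14 - 7) = ½ · 8 · 7 = 28.

28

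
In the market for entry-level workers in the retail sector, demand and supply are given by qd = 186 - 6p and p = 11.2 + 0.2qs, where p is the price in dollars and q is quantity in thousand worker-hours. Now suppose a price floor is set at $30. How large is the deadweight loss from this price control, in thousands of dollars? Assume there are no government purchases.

Rearranging supply gives qs = 5p - 56. Setting quantity demanded equal to quantity supplied, 186 - 6p = 5p - 56, gives p* = 22 and q* = 54.
The floor of 30 is above the equilibrium price 22, so it binds.
At p = 30: qd = 186 - 6·30 = 6 and qs = 5·30 - 56 = 94.
Quantity traded falls to 6. At q = 6 the demand price is (186 - 6)/6 = 30 and the supply price is (56 + 6)/5 = 12.4.
Deadweight loss = ½ · (30 - 12.4) · (54 - 6) = ½ · 17.6 · 48 = 422.4.

422.4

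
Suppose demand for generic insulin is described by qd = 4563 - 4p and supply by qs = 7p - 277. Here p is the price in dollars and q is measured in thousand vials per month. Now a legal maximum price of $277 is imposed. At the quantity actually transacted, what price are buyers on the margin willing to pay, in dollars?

Setting quantity demanded equal to quantity supplied, 4563 - 4p = 7p - 277, gives p* = 440 and q* = 2803.
The ceiling of 277 is below the equilibrium price 440, so it binds.
At p = 277: qd = 4563 - 4·277 = 3455 and qs = 7·277 - 277 = 1662.
Only 1662 units reach the market. On the demand curve, the marginal buyer's willingness to pay at q = 1662 is (4563 - 1662)/4 = 725.25.

725.25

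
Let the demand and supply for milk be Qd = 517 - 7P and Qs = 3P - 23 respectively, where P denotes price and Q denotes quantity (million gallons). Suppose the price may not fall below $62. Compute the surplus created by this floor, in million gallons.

In a free market, 517 - 7P = 3P - 23 gives the equilibrium P* = 54, Q* = 139.
Since 62 > 54, the floor is binding.
At P = 62: Qd = 517 - 7·62 = 83 and Qs = 3·62 - 23 = 163.
Surplus = Qs - Qd = 163 - 83 = 80.

80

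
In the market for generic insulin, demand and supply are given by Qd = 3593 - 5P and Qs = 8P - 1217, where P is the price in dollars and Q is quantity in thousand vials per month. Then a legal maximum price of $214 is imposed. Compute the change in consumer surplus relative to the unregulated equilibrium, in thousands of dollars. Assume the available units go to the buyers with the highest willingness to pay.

Setting quantity demanded equal to quantity supplied, 3593 - 5P = 8P - 1217, gives P* = 370 and Q* = 1743.
Since 214 < 370, the ceiling is binding.
At P = 214: Qd = 3593 - 5·214 = 2523 and Qs = 8·214 - 1217 = 495.
Consumer surplus without the control is ½ · (718.6 - 370) · 1743 = 303804.9.
With the ceiling, 495 units are sold at 214 (assume they go to the highest-value buyers). The demand price at Q = 495 is 619.6, so CS = ½ · [(718.6 - 214) + (619.6 - 214)] · 495 = 225274.5.
Change in consumer surplus = 225274.5 - 303804.9 = -78530.4.

-78530.4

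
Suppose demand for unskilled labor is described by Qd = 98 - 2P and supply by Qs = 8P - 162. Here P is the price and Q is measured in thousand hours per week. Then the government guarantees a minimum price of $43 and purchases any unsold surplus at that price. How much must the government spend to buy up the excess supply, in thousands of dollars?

7310

Without the control the market clears where 98 - 2P = 8P - 162, i.e. P* = 26 and Q* = 46.
Because the floor (43) lies above the market-clearing price, it is binding.
At P = 43: Qd = 98 - 2·43 = 12 and Qs = 8·43 - 162 = 182.
Surplus = Qs - Qd = 170.
Government expenditure = surplus × support price = 170 × 43 = 7310.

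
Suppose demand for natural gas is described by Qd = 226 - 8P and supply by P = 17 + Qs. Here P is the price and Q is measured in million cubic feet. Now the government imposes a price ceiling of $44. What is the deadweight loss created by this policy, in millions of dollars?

Rearranging supply gives Qs = P - 17. Equilibrium: 226 - 8P = P - 17, so 243 = 9P and P* = 27, Q* = 10.
Since 44 is above P* = 27, the ceiling does not bind and the free-market outcome prevails.
Since the control does not bind, no trades are prevented and deadweight loss is zero.

0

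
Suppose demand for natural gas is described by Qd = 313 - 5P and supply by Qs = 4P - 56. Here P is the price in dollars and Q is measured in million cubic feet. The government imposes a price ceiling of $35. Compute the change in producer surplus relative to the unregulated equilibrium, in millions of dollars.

-576

Without the control the market clears where 313 - 5P = 4P - 56, i.e. P* = 41 and Q* = 108.
The ceiling of 35 is below the equilibrium price 41, so it binds.
At P = 35: Qd = 313 - 5·35 = 138 and Qs = 4·35 - 56 = 84.
Producer surplus without the control is ½ · (41 - 14) · 108 = 1458.
With the ceiling, producers sell 84 units at 35, so PS = ½ · (35 - 14) · 84 = 882.
Change in producer surplus = 882 - 1458 = -576.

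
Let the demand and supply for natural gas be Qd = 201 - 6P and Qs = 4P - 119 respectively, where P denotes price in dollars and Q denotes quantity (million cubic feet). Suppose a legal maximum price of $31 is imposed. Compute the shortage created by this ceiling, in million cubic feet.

Setting quantity demanded equal to quantity supplied, 201 - 6P = 4P - 119, gives P* = 32 and Q* = 9.
Since 31 < 32, the ceiling is binding.
At P = 31: Qd = 201 - 6·31 = 15 and Qs = 4·31 - 119 = 5.
Shortage = Qd - Qs = 15 - 5 = 10.

10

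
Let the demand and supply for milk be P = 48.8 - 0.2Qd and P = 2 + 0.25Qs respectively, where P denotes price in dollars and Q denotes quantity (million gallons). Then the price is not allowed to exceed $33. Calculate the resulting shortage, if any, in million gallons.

0

Rearranging demand gives Qd = 244 - 5P; rearranging supply gives Qs = 4P - 8. Equilibrium: 244 - 5P = 4P - 8, so 252 = 9P and P* = 28, Q* = 104.
Since 33 is above P* = 28, the ceiling does not bind and the free-market outcome prevails.
Since the control does not bind, there is no shortage.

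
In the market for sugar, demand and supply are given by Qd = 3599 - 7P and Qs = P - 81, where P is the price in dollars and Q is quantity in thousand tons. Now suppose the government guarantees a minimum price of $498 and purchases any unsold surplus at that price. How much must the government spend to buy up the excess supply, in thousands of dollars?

Setting quantity demanded equal to quantity supplied, 3599 - 7P = P - 81, gives P* = 460 and Q* = 379.
The floor of 498 is above the equilibrium price 460, so it binds.
At P = 498: Qd = 3599 - 7·498 = 113 and Qs = 498 - 81 = 417.
Surplus = Qs - Qd = 304.
Government expenditure = surplus × support price = 304 × 498 = 151392.

151392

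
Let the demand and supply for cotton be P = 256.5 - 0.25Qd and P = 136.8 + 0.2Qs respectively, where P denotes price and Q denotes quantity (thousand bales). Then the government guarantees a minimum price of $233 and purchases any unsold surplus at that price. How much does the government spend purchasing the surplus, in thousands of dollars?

90171

Rearranging demand gives Qd = 1026 - 4P; rearranging supply gives Qs = 5P - 684. Equilibrium: 1026 - 4P = 5P - 684, so 1710 = 9P and P* = 190, Q* = 266.
The floor of 233 is above the equilibrium price 190, so it binds.
At P = 233: Qd = 1026 - 4·233 = 94 and Qs = 5·233 - 684 = 481.
Surplus = Qs - Qd = 387.
Government expenditure = surplus × support price = 387 × 233 = 90171.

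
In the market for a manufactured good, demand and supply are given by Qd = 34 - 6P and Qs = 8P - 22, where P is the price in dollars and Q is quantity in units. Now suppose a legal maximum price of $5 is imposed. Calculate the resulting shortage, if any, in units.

Without the control the market clears where 34 - 6P = 8P - 22, i.e. P* = 4 and Q* = 10.
Since 5 is above P* = 4, the ceiling does not bind and the free-market outcome prevails.
Since the control does not bind, there is no shortage.

0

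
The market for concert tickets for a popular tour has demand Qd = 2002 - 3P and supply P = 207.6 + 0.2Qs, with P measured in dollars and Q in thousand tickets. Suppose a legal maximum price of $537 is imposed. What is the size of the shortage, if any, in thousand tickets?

0

Rearranging supply gives Qs = 5P - 1038. In a free market, 2002 - 3P = 5P - 1038 gives the equilibrium P* = 380, Q* = 862.
The ceiling of 537 is above the equilibrium price 380, so it is not binding; the market clears at P* = 380, Q* = 862.
Since the control does not bind, there is no shortage.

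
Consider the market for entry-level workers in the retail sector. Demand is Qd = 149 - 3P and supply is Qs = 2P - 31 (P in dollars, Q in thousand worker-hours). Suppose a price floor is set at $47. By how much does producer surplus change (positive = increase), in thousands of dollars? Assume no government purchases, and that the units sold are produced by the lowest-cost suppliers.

Setting quantity demanded equal to quantity supplied, 149 - 3P = 2P - 31, gives P* = 36 and Q* = 41.
The floor of 47 is above the equilibrium price 36, so it binds.
At P = 47: Qd = 149 - 3·47 = 8 and Qs = 2·47 - 31 = 63.
Producer surplus without the control is ½ · (36 - 15.5) · 41 = 420.25.
With the floor, 8 units are sold at 47. The supply price at Q = 8 is 19.5, so PS = ½ · [(47 - 15.5) + (47 - 19.5)] · 8 = 236.
Change in producer surplus = 236 - 420.25 = -184.25.

-184.25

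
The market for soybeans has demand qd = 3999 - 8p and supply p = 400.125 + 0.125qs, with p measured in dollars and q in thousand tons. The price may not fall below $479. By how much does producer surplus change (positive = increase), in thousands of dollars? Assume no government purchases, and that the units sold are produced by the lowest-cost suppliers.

Rearranging supply gives qs = 8p - 3201. In a free market, 3999 - 8p = 8p - 3201 gives the equilibrium p* = 450, q* = 399.
The floor of 479 is above the equilibrium price 450, so it binds.
At p = 479: qd = 3999 - 8·479 = 167 and qs = 8·479 - 3201 = 631.
Producer surplus without the control is ½ · (450 - 400.125) · 399 = 9950.0625.
With the floor, 167 units are sold at 479. The supply price at q = 167 is 421, so PS = ½ · [(479 - 400.125) + (479 - 421)] · 167 = 11429.0625.
Change in producer surplus = 11429.0625 - 9950.0625 = 1479.

1479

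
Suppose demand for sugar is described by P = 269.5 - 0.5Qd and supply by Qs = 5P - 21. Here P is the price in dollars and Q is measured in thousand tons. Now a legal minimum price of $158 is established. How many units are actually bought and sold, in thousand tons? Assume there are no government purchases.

Rearranging demand gives Qd = 539 - 2P. In a free market, 539 - 2P = 5P - 21 gives the equilibrium P* = 80, Q* = 379.
Since 158 > 80, the floor is binding.
At P = 158: Qd = 539 - 2·158 = 223 and Qs = 5·158 - 21 = 769.
The quantity actually transacted is the short side, demand: 223.

223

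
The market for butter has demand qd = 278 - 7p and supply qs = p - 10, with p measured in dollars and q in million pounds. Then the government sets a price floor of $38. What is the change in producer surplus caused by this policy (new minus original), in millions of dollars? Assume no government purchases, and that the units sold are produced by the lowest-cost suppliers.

-74

Equilibrium: 278 - 7p = p - 10, so 288 = 8p and p* = 36, q* = 26.
Because the floor (38) lies above the market-clearing price, it is binding.
At p = 38: qd = 278 - 7·38 = 12 and qs = 38 - 10 = 28.
Producer surplus without the control is ½ · (36 - 10) · 26 = 338.
With the floor, 12 units are sold at 38. The supply price at q = 12 is 22, so PS = ½ · [(38 - 10) + (38 - 22)] · 12 = 264.
Change in producer surplus = 264 - 338 = -74.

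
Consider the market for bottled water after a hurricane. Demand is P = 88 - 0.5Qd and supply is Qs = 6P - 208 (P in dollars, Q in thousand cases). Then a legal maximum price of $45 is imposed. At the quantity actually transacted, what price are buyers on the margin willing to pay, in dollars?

Rearranging demand gives Qd = 176 - 2P. Setting quantity demanded equal to quantity supplied, 176 - 2P = 6P - 208, gives P* = 48 and Q* = 80.
Because the ceiling (45) lies below the market-clearing price, it is binding.
At P = 45: Qd = 176 - 2·45 = 86 and Qs = 6·45 - 208 = 62.
Only 62 units reach the market. On the demand curve, the marginal buyer's willingness to pay at Q = 62 is (176 - 62)/2 = 57.

57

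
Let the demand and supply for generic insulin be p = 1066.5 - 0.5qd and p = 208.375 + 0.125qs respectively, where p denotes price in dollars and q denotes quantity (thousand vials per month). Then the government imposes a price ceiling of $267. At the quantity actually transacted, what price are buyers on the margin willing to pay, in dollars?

Rearranging demand gives qd = 2133 - 2p; rearranging supply gives qs = 8p - 1667. Equilibrium: 2133 - 2p = 8p - 1667, so 3800 = 10p and p* = 380, q* = 1373.
Since 267 < 380, the ceiling is binding.
At p = 267: qd = 2133 - 2·267 = 1599 and qs = 8·267 - 1667 = 469.
Only 469 units reach the market. On the demand curve, the marginal buyer's willingness to pay at q = 469 is (2133 - 469)/2 = 832.

832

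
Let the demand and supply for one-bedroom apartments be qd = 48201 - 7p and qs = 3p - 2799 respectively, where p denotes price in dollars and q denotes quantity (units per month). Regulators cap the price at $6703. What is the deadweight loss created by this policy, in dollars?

0

In a free market, 48201 - 7p = 3p - 2799 gives the equilibrium p* = 5100, q* = 12501.
Since 6703 is above p* = 5100, the ceiling does not bind and the free-market outcome prevails.
Since the control does not bind, no trades are prevented and deadweight loss is zero.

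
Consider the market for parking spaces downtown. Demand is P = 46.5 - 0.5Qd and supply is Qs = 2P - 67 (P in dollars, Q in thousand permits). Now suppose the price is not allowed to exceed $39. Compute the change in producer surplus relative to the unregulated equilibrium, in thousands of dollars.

Rearranging demand gives Qd = 93 - 2P. Equilibrium: 93 - 2P = 2P - 67, so 160 = 4P and P* = 40, Q* = 13.
Because the ceiling (39) lies below the market-clearing price, it is binding.
At P = 39: Qd = 93 - 2·39 = 15 and Qs = 2·39 - 67 = 11.
Producer surplus without the control is ½ · (40 - 33.5) · 13 = 42.25.
With the ceiling, producers sell 11 units at 39, so PS = ½ · (39 - 33.5) · 11 = 30.25.
Change in producer surplus = 30.25 - 42.25 = -12.

-12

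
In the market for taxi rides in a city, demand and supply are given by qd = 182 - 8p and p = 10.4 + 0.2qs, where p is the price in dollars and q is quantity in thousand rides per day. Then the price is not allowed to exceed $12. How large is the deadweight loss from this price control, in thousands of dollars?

Rearranging supply gives qs = 5p - 52. Setting quantity demanded equal to quantity supplied, 182 - 8p = 5p - 52, gives p* = 18 and q* = 38.
Since 12 < 18, the ceiling is binding.
At p = 12: qd = 182 - 8·12 = 86 and qs = 5·12 - 52 = 8.
Quantity traded falls to 8. At q = 8 the demand price is (182 - 8)/8 = 21.75 and the supply price is (52 + 8)/5 = 12.
Deadweight loss = ½ · (21.75 - 12) · (38 - 8) = ½ · 9.75 · 30 = 146.25.

146.25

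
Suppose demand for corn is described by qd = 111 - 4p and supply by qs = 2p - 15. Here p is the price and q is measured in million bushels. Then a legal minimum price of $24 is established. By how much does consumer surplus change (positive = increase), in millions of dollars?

-63

Equilibrium: 111 - 4p = 2p - 15, so 126 = 6p and p* = 21, q* = 27.
Since 24 > 21, the floor is binding.
At p = 24: qd = 111 - 4·24 = 15 and qs = 2·24 - 15 = 33.
Consumer surplus without the control is ½ · (27.75 - 21) · 27 = 91.125.
With the floor, consumers buy 15 units at 24, so CS = ½ · (27.75 - 24) · 15 = 28.125.
Change in consumer surplus = 28.125 - 91.125 = -63.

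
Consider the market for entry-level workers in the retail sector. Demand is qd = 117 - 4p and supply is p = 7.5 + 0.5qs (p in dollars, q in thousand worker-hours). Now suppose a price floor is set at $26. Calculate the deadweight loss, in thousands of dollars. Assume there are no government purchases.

Rearranging supply gives qs = 2p - 15. Without the control the market clears where 117 - 4p = 2p - 15, i.e. p* = 22 and q* = 29.
Because the floor (26) lies above the market-clearing price, it is binding.
At p = 26: qd = 117 - 4·26 = 13 and qs = 2·26 - 15 = 37.
Quantity traded falls to 13. At q = 13 the demand price is (117 - 13)/4 = 26 and the supply price is (15 + 13)/2 = 14.
Deadweight loss = ½ · (26 - 14) · (29 - 13) = ½ · 12 · 16 = 96.

96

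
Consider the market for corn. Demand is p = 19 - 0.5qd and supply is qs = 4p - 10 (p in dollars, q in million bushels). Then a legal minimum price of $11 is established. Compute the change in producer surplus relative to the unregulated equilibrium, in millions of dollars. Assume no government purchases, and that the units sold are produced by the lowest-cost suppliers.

43.5

Rearranging demand gives qd = 38 - 2p. Equilibrium: 38 - 2p = 4p - 10, so 48 = 6p and p* = 8, q* = 22.
Because the floor (11) lies above the market-clearing price, it is binding.
At p = 11: qd = 38 - 2·11 = 16 and qs = 4·11 - 10 = 34.
Producer surplus without the control is ½ · (8 - 2.5) · 22 = 60.5.
With the floor, 16 units are sold at 11. The supply price at q = 16 is 6.5, so PS = ½ · [(11 - 2.5) + (11 - 6.5)] · 16 = 104.
Change in producer surplus = 104 - 60.5 = 43.5.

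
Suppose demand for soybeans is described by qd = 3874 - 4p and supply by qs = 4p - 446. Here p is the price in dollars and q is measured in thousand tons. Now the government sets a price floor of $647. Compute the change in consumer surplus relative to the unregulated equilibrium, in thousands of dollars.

In a free market, 3874 - 4p = 4p - 446 gives the equilibrium p* = 540, q* = 1714.
Because the floor (647) lies above the market-clearing price, it is binding.
At p = 647: qd = 3874 - 4·647 = 1286 and qs = 4·647 - 446 = 2142.
Consumer surplus without the control is ½ · (968.5 - 540) · 1714 = 367224.5.
With the floor, consumers buy 1286 units at 647, so CS = ½ · (968.5 - 647) · 1286 = 206724.5.
Change in consumer surplus = 206724.5 - 367224.5 = -160500.

-160500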